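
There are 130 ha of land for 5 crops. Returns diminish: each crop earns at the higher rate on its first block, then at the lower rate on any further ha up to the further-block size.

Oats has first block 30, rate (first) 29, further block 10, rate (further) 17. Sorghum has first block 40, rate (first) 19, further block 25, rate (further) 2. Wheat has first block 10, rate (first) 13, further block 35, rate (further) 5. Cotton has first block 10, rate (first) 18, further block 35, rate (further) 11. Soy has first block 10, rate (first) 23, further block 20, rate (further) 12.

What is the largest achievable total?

Order all 10 blocks by rate: Oats/first 29 > Soy/first 23 > Sorghum/first 19 > Cotton/first 18 > Oats/second 17 > Wheat/first 13 > Soy/second 12 > Cotton/second 11 > Wheat/second 5 > Sorghum/second 2.
Oats first at 29: fill all 30 → 100 left.
Soy first at 23: fill all 10 → 90 left.
Sorghum/first (19): +40 → 50 left.
Cotton/first (18): +10 → 40 left.
Fill Oats second block (10 at 17) → 30 left.
Wheat/first (13): +10 → 20 left.
Soy/second (12): +20 → 0 left.
Total = 29×30 + 23×10 + 19×40 + 18×10 + 17×10 + 13×10 + 12×20 = 2580.

2580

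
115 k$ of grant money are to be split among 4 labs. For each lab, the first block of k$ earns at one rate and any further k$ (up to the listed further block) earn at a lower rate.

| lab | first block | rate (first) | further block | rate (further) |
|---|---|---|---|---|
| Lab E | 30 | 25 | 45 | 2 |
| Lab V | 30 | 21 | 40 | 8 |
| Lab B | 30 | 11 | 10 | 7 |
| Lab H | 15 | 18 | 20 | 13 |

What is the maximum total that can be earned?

2130

Rank every tier by rate: Lab E/tier1 25 > Lab V/tier1 21 > Lab H/tier1 18 > Lab H/tier2 13 > Lab B/tier1 11 > Lab V/tier2 8 > Lab B/tier2 7 > Lab E/tier2 2.
Lab E tier1 at 25: fill all 30 → 85 left.
Lab V/tier1 (21): +30 → 55 left.
Lab H tier1 at 18: fill all 15 → 40 left.
Lab H tier2 at 13: fill all 20 → 20 left.
20 remain; put them into Lab B tier1 at 11.
Total = 25×30 + 21×30 + 18×15 + 13×20 + 11×20 = 2130.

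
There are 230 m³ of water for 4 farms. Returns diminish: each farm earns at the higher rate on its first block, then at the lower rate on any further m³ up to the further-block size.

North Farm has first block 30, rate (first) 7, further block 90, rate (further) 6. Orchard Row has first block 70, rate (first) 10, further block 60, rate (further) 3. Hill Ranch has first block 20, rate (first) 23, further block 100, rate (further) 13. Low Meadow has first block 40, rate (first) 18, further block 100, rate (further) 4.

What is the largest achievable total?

Treat each block as its own option and order by rate: Hill Ranch/first 23 > Low Meadow/first 18 > Hill Ranch/second 13 > Orchard Row/first 10 > North Farm/first 7 > North Farm/second 6 > Low Meadow/second 4 > Orchard Row/second 3.
Hill Ranch/first (23): +20 → 210 left.
Fill Low Meadow first block (40 at 18) → 170 left.
Fill Hill Ranch second block (100 at 13) → 70 left.
Fill Orchard Row first block (70 at 10) → 0 left.
Total = 23×20 + 18×40 + 13×100 + 10×70 = 3180.

3180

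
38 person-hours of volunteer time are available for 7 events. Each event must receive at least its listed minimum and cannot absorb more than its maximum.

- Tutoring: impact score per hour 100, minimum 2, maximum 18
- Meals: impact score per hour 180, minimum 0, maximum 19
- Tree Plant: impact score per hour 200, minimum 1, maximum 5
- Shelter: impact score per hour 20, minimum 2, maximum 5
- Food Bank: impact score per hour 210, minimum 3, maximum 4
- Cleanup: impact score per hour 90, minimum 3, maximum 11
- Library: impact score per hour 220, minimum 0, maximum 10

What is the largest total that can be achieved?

Meeting every minimum uses 2+0+1+2+3+3+0 = 11 person-hours, leaving 27.
Rank by impact score per hour: Library 220 > Food Bank 210 > Tree Plant 200 > Meals 180 > Tutoring 100 > Cleanup 90 > Shelter 20.
Give Library 10 more to hit its cap of 10 — 17 left.
Food Bank: +1 to 4 (cap) — 16 left.
Tree Plant takes 4 more to reach its cap of 5 — 12 left.
Meals: +12 (room for 19) → 12. Pool exhausted.
Total = 100×2 + 180×12 + 200×5 + 20×2 + 210×4 + 90×3 + 220×10 = 6710.

6710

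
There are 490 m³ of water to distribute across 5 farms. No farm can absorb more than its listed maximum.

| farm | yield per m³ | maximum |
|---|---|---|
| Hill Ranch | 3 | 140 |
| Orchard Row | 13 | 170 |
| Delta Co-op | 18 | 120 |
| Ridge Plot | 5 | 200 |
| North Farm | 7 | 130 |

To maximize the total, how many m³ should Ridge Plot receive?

70

Order the farms by yield per m³: Delta Co-op 18 > Orchard Row 13 > North Farm 7 > Ridge Plot 5 > Hill Ranch 3.
Give Delta Co-op 120 to hit its cap of 120 — 370 left.
Orchard Row takes 170 to reach its cap of 170 — 200 left.
North Farm takes 130 to reach its cap of 130 — 70 left.
Ridge Plot has room for 200 but only 70 remain, so it gets 70.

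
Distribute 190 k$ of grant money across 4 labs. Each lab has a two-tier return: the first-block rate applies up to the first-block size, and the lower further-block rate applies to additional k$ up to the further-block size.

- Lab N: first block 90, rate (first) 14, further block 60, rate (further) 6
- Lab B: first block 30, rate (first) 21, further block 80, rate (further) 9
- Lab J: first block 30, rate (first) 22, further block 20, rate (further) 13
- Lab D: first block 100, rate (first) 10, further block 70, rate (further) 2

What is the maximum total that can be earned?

Order all 8 blocks by rate: Lab J/T1 22 > Lab B/T1 21 > Lab N/T1 14 > Lab J/T2 13 > Lab D/T1 10 > Lab B/T2 9 > Lab N/T2 6 > Lab D/T2 2.
Lab J/T1 (22): +30 — 160 left.
Lab B/T1 (21): +30 — 130 left.
Fill Lab N T1 block (90 at 14) — 40 left.
Fill Lab J T2 block (20 at 13) — 20 left.
Lab D T1 at 10: only 20 left, fill 20.
Total = 22×30 + 21×30 + 14×90 + 13×20 + 10×20 = 3010.

3010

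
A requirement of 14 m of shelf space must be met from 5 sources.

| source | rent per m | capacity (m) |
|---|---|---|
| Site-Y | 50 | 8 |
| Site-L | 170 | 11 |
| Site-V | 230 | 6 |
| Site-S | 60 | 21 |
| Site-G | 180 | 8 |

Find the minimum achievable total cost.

760

Use sources in increasing cost order.
Site-Y at 50: take all 8 m ; 6 still needed.
Site-S (60): take the remaining 6 ; done.
Site-L, Site-G, Site-V: unused.
Cost = 8×50 + 6×60 = 760.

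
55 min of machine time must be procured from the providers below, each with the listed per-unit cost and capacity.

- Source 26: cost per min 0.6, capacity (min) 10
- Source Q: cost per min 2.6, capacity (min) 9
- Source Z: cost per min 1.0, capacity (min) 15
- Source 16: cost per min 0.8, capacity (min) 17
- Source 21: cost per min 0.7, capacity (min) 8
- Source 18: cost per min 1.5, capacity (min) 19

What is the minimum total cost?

47.7

Cheapest first:
Source 26 (0.6): use full 10 → 45 min to go.
Source 21 at 0.7: take all 8 min → 37 still needed.
Source 16 (0.8): use full 17 → 20 min to go.
Source Z (1.0): use full 15 → 5 min to go.
Source 18 (1.5): take the remaining 5 → done.
Source Q: unused.
Cost = 10×0.6 + 8×0.7 + 17×0.8 + 15×1.0 + 5×1.5 = 47.7.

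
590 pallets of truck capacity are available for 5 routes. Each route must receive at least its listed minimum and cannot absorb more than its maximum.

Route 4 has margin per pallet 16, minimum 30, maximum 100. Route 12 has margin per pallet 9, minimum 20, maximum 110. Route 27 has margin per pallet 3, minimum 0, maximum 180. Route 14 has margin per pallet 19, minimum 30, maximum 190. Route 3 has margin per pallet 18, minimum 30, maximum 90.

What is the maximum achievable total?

8120

Meeting every minimum uses 30+20+0+30+30 = 110 pallets, leaving 480.
Rank by margin per pallet: Route 14 19 > Route 3 18 > Route 4 16 > Route 12 9 > Route 27 3.
Route 14: +160 to 190 (cap) → 320 left.
Route 3 takes 60 more to reach its cap of 90 → 260 left.
Give Route 4 70 more to hit its cap of 100 → 190 left.
Route 12: +90 to 110 (cap) → 100 left.
Route 27 has room for 180 more but only 100 remain, so it gets 100.
Total = 16×100 + 9×110 + 3×100 + 19×190 + 18×90 = 8120.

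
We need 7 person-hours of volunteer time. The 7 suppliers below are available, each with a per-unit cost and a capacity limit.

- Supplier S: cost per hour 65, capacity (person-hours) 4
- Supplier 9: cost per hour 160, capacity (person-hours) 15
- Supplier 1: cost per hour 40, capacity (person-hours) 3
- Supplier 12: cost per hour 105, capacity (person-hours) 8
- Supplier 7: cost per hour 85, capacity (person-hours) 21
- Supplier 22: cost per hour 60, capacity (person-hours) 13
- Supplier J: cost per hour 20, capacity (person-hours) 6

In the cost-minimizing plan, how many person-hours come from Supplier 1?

Fill from the cheapest supplier first.
Supplier J (20): use full 6 → 1 person-hours to go.
Take 1 from Supplier 1 at 40 to finish.
Supplier 22, Supplier S, Supplier 7, Supplier 12, Supplier 9: unused.

1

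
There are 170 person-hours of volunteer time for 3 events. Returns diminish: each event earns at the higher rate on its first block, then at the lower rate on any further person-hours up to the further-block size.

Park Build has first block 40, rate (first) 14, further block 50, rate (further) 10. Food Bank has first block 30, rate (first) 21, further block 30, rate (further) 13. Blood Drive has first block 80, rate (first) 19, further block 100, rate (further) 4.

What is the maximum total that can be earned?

Order all 6 blocks by rate: Food Bank/tier1 21 > Blood Drive/tier1 19 > Park Build/tier1 14 > Food Bank/tier2 13 > Park Build/tier2 10 > Blood Drive/tier2 4.
Fill Food Bank tier1 block (30 at 21) → 140 left.
Fill Blood Drive tier1 block (80 at 19) → 60 left.
Park Build tier1 at 14: fill all 40 → 20 left.
20 remain; put them into Food Bank tier2 at 13.
Total = 21×30 + 19×80 + 14×40 + 13×20 = 2970.

2970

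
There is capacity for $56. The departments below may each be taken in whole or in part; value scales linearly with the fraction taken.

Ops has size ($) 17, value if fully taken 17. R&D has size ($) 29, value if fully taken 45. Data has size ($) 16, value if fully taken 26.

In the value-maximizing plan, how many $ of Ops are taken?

11

Best value per unit of size first: Data 26/16≈1.62, R&D 45/29≈1.55, Ops 17/17≈1.
Data: take in full, 16 $ for value 26 — 40 left.
R&D: take in full, 29 $ for value 45 — 11 left.
Fill the last 11 $ with part of Ops: 11/17 of it earns 11.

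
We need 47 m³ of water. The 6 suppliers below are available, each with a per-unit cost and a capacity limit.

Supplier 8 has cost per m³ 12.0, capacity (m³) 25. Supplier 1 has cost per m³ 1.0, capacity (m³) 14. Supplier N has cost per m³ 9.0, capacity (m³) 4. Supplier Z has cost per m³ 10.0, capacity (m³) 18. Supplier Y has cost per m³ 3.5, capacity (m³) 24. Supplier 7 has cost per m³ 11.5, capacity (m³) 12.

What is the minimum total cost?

184

Use suppliers in increasing cost order.
Supplier 1 at 1.0: take all 14 m³ → 33 still needed.
Supplier Y at 3.5: take all 24 m³ → 9 still needed.
Take 4 from Supplier N at 9.0 → need 5 more.
Supplier Z at 10.0: take 5 of its 18 → requirement met.
Supplier 7, Supplier 8: unused.
Cost = 14×1.0 + 24×3.5 + 4×9.0 + 5×10.0 = 184.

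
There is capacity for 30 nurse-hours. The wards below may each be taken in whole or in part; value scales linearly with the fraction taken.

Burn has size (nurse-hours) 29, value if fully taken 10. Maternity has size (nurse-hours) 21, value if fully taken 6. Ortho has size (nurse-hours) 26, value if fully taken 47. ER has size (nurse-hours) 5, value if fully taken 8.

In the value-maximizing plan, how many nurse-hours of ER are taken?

Sort by value density: Ortho 47/26≈1.81, ER 8/5≈1.6, Burn 10/29≈0.345, Maternity 6/21≈0.286.
Take all of Ortho (26 nurse-hours, value 47) ; 4 nurse-hours left.
4 nurse-hours left: a 4/5 share of ER gives 8×4/5 = 6.4.

4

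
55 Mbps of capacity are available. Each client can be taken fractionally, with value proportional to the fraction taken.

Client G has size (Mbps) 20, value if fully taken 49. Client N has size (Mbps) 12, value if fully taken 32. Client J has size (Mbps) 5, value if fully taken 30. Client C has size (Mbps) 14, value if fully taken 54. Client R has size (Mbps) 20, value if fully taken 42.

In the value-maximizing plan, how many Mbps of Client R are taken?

4

Sort by value density: Client J 30/5≈6, Client C 54/14≈3.86, Client N 32/12≈2.67, Client G 49/20≈2.45, Client R 42/20≈2.1.
Take all of Client J (5 Mbps, value 30) → 50 Mbps left.
Client C: take in full, 14 Mbps for value 54 → 36 left.
All 12 Mbps of Client N fit (value 32) → 24 remain.
Client G: take in full, 20 Mbps for value 49 → 4 left.
4 Mbps left: a 4/20 share of Client R gives 42×4/20 = 8.4.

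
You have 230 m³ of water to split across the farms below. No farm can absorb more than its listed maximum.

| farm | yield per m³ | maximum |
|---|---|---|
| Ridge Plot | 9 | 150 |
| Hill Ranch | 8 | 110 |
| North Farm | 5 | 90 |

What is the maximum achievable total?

1990

Highest yield per m³ first: Ridge Plot 9 > Hill Ranch 8 > North Farm 5.
Ridge Plot: +150 to 150 (cap) ; 80 left.
Hill Ranch: +80 (room for 110) → 80. Pool exhausted.
Total = 9×150 + 8×80 = 1990.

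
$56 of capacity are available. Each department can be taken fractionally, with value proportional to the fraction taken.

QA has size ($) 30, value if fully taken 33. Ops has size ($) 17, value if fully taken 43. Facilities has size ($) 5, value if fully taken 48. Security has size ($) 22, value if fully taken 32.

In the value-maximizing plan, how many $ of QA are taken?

Best value per unit of size first: Facilities 48/5≈9.6, Ops 43/17≈2.53, Security 32/22≈1.45, QA 33/30≈1.1.
All 5 $ of Facilities fit (value 48) → 51 remain.
Take all of Ops (17 $, value 43) → 34 $ left.
Take all of Security (22 $, value 32) → 12 $ left.
Only 12 $ remain; take 12/30 of QA for value 33×12/30 = 13.2.

12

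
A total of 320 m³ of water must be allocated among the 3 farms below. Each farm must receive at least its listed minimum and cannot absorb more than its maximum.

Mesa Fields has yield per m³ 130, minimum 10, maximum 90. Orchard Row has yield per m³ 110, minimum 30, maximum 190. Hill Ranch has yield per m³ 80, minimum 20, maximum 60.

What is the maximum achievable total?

35800

Meeting every minimum uses 10+30+20 = 60 m³, leaving 260.
Rank by yield per m³: Mesa Fields 130 > Orchard Row 110 > Hill Ranch 80.
Mesa Fields: +80 to 90 (cap) — 180 left.
Orchard Row: +160 to 190 (cap) — 20 left.
Only 20 left; Hill Ranch takes them to reach 40.
Total = 130×90 + 110×190 + 80×40 = 35800.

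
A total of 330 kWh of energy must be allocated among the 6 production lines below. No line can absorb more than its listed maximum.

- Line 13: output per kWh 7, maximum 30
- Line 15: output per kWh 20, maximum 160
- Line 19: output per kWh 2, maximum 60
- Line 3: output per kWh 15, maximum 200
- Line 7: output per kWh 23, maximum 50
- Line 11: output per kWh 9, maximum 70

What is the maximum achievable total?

6150

Order the production lines by output per kWh: Line 7 23 > Line 15 20 > Line 3 15 > Line 11 9 > Line 13 7 > Line 19 2.
Line 7 takes 50 to reach its cap of 50 ; 280 left.
Give Line 15 160 to hit its cap of 160 ; 120 left.
Line 3 has room for 200 but only 120 remain, so it gets 120.
Total = 20×160 + 15×120 + 23×50 = 6150.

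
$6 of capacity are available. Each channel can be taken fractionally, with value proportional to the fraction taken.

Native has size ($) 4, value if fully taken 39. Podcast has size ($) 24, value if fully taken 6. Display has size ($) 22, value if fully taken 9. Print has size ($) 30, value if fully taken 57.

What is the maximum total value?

Best value per unit of size first: Native 39/4≈9.75, Print 57/30≈1.9, Display 9/22≈0.409, Podcast 6/24≈0.25.
Take all of Native (4 $, value 39) → 2 $ left.
Only 2 $ remain; take 2/30 of Print for value 57×2/30 = 3.8.
Total value = 42.8.

42.8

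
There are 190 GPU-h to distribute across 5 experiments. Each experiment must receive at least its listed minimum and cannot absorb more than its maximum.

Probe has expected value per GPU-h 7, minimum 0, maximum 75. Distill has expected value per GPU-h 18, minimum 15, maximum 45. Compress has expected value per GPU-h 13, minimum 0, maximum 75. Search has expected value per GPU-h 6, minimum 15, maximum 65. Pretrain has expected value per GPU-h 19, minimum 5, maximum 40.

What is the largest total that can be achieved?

Meeting every minimum uses 0+15+0+15+5 = 35 GPU-h, leaving 155.
Order the experiments by expected value per GPU-h: Pretrain 19 > Distill 18 > Compress 13 > Probe 7 > Search 6.
Pretrain: +35 to 40 (cap) → 120 left.
Give Distill 30 more to hit its cap of 45 → 90 left.
Give Compress 75 more to hit its cap of 75 → 15 left.
Only 15 left; Probe takes them to reach 15.
Total = 7×15 + 18×45 + 13×75 + 6×15 + 19×40 = 2740.

2740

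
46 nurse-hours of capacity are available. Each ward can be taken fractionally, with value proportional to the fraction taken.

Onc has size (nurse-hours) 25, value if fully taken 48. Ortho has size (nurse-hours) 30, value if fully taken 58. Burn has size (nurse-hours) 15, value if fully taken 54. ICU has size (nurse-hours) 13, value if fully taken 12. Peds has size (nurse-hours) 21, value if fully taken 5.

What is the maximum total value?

113.92

Best value per unit of size first: Burn 54/15≈3.6, Ortho 58/30≈1.93, Onc 48/25≈1.92, ICU 12/13≈0.923, Peds 5/21≈0.238.
All 15 nurse-hours of Burn fit (value 54) ; 31 remain.
All 30 nurse-hours of Ortho fit (value 58) ; 1 remain.
Only 1 nurse-hours remain; take 1/25 of Onc for value 48×1/25 = 1.92.
Total value = 113.92.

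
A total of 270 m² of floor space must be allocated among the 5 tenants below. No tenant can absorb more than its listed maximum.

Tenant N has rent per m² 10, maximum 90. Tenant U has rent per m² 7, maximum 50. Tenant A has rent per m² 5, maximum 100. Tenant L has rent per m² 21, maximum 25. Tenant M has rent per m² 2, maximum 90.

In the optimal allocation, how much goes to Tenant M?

5

Order the tenants by rent per m²: Tenant L 21 > Tenant N 10 > Tenant U 7 > Tenant A 5 > Tenant M 2.
Give Tenant L 25 to hit its cap of 25 → 245 left.
Tenant N takes 90 to reach its cap of 90 → 155 left.
Tenant U: +50 to 50 (cap) → 105 left.
Tenant A takes 100 to reach its cap of 100 → 5 left.
Tenant M: +5 (room for 90) → 5. Pool exhausted.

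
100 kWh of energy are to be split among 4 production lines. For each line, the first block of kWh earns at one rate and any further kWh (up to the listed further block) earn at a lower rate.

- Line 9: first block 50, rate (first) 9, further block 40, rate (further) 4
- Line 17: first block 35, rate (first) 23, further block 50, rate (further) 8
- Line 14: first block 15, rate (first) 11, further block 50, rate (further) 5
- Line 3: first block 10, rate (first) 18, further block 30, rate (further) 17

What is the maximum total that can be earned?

1750

Order all 8 blocks by rate: Line 17/first 23 > Line 3/first 18 > Line 3/second 17 > Line 14/first 11 > Line 9/first 9 > Line 17/second 8 > Line 14/second 5 > Line 9/second 4.
Line 17/first (23): +35 → 65 left.
Fill Line 3 first block (10 at 18) → 55 left.
Line 3 second at 17: fill all 30 → 25 left.
Line 14 first at 11: fill all 15 → 10 left.
Line 9 first at 9: only 10 left, fill 10.
Total = 23×35 + 18×10 + 17×30 + 11×15 + 9×10 = 1750.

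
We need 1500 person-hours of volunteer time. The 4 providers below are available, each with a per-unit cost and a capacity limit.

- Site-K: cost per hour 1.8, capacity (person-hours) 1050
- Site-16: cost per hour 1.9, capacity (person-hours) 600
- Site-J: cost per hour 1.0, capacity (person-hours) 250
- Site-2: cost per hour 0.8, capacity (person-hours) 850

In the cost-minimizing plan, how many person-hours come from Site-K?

Use providers in increasing cost order.
Site-2 (0.8): use full 850 ; 650 person-hours to go.
Take 250 from Site-J at 1.0 ; need 400 more.
Site-K at 1.8: take 400 of its 1050 ; requirement met.
Site-16: unused.

400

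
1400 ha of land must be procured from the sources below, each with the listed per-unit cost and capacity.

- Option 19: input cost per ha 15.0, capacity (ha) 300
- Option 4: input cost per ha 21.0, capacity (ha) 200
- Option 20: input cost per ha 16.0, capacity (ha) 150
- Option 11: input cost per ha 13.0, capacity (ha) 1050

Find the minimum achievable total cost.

Cheapest first:
Option 11 (13.0): use full 1050 ; 350 ha to go.
Option 19 at 15.0: take all 300 ha ; 50 still needed.
Take 50 from Option 20 at 16.0 to finish.
Option 4: unused.
Cost = 1050×13.0 + 300×15.0 + 50×16.0 = 18950.

18950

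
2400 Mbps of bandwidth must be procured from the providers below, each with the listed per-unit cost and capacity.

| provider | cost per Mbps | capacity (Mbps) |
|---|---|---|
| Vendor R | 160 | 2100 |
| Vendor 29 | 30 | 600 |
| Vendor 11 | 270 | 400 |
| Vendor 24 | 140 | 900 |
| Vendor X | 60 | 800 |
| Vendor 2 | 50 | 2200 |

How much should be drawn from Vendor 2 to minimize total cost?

1800

Fill from the cheapest provider first.
Vendor 29 at 30: take all 600 Mbps → 1800 still needed.
Vendor 2 (50): take the remaining 1800 → done.
Vendor X, Vendor 24, Vendor R, Vendor 11: unused.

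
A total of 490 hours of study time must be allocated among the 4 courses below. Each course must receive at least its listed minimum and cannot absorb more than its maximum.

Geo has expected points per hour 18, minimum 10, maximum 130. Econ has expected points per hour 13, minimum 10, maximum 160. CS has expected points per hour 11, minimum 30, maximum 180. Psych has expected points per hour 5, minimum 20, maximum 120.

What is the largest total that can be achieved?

6500

Meeting every minimum uses 10+10+30+20 = 70 hours, leaving 420.
Order the courses by expected points per hour: Geo 18 > Econ 13 > CS 11 > Psych 5.
Give Geo 120 more to hit its cap of 130 → 300 left.
Econ takes 150 more to reach its cap of 160 → 150 left.
Give CS 150 more to hit its cap of 180 → 0 left.
Total = 18×130 + 13×160 + 11×180 + 5×20 = 6500.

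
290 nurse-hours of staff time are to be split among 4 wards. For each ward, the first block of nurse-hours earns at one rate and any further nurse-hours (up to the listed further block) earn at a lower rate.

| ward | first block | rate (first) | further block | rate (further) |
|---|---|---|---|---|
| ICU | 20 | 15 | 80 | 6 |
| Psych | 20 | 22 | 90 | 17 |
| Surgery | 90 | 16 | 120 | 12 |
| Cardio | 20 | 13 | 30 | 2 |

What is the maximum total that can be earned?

Order all 8 blocks by rate: Psych/T1 22 > Psych/T2 17 > Surgery/T1 16 > ICU/T1 15 > Cardio/T1 13 > Surgery/T2 12 > ICU/T2 6 > Cardio/T2 2.
Fill Psych T1 block (20 at 22) ; 270 left.
Psych T2 at 17: fill all 90 ; 180 left.
Surgery T1 at 16: fill all 90 ; 90 left.
ICU/T1 (15): +20 ; 70 left.
Cardio T1 at 13: fill all 20 ; 50 left.
Surgery/T2: +50 of 120 at 12; pool empty.
Total = 22×20 + 17×90 + 16×90 + 15×20 + 13×20 + 12×50 = 4570.

4570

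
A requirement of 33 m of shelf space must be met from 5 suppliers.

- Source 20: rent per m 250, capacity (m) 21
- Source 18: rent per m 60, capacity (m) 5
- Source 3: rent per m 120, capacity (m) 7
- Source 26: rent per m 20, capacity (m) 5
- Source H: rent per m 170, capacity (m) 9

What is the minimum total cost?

Use suppliers in increasing cost order.
Take 5 from Source 26 at 20 → need 28 more.
Take 5 from Source 18 at 60 → need 23 more.
Source 3 (120): use full 7 → 16 m to go.
Take 9 from Source H at 170 → need 7 more.
Source 20 (250): take the remaining 7 → done.
Cost = 5×20 + 5×60 + 7×120 + 9×170 + 7×250 = 4520.

4520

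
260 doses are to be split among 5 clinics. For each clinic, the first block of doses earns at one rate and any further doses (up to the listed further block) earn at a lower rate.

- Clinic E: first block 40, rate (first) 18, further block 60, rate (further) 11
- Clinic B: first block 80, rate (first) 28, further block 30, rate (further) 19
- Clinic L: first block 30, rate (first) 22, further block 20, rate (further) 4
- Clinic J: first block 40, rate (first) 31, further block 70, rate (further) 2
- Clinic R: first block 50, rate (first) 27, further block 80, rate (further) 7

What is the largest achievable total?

6600

Order all 10 blocks by rate: Clinic J/T1 31 > Clinic B/T1 28 > Clinic R/T1 27 > Clinic L/T1 22 > Clinic B/T2 19 > Clinic E/T1 18 > Clinic E/T2 11 > Clinic R/T2 7 > Clinic L/T2 4 > Clinic J/T2 2.
Clinic J/T1 (31): +40 — 220 left.
Clinic B T1 at 28: fill all 80 — 140 left.
Clinic R T1 at 27: fill all 50 — 90 left.
Clinic L T1 at 22: fill all 30 — 60 left.
Clinic B T2 at 19: fill all 30 — 30 left.
Clinic E/T1: +30 of 40 at 18; pool empty.
Total = 31×40 + 28×80 + 27×50 + 22×30 + 19×30 + 18×30 = 6600.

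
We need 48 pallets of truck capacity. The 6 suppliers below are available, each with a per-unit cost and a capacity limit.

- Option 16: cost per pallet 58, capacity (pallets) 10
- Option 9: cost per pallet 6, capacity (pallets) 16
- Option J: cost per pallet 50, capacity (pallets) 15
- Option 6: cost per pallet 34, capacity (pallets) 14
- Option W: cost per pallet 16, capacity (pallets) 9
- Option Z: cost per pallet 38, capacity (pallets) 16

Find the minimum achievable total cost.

1058

Use suppliers in increasing cost order.
Option 9 at 6: take all 16 pallets — 32 still needed.
Option W (16): use full 9 — 23 pallets to go.
Option 6 (34): use full 14 — 9 pallets to go.
Option Z at 38: take 9 of its 16 — requirement met.
Option J, Option 16: unused.
Cost = 16×6 + 9×16 + 14×34 + 9×38 = 1058.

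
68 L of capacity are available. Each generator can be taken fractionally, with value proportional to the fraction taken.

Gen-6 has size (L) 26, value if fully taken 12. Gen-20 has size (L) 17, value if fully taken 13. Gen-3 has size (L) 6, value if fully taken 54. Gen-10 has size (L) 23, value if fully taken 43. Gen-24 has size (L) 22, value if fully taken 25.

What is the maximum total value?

135

Sort by value density: Gen-3 54/6≈9, Gen-10 43/23≈1.87, Gen-24 25/22≈1.14, Gen-20 13/17≈0.765, Gen-6 12/26≈0.462.
All 6 L of Gen-3 fit (value 54) ; 62 remain.
Take all of Gen-10 (23 L, value 43) ; 39 L left.
Take all of Gen-24 (22 L, value 25) ; 17 L left.
Take all of Gen-20 (17 L, value 13) ; 0 L left.
Total value = 135.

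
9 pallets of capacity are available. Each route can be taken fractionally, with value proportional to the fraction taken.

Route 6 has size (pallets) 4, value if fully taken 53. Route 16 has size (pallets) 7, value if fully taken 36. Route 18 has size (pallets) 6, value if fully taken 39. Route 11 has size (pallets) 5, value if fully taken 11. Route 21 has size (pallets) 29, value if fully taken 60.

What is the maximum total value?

85.5

Best value per unit of size first: Route 6 53/4≈13.2, Route 18 39/6≈6.5, Route 16 36/7≈5.14, Route 11 11/5≈2.2, Route 21 60/29≈2.07.
All 4 pallets of Route 6 fit (value 53) ; 5 remain.
5 pallets left: a 5/6 share of Route 18 gives 39×5/6 = 32.5.
Total value = 85.5.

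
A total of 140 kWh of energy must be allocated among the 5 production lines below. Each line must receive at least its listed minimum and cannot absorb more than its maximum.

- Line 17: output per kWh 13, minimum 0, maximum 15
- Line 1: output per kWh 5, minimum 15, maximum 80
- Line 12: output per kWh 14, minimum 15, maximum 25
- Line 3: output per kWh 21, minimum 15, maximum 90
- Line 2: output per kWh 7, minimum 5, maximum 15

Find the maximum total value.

Meeting every minimum uses 0+15+15+15+5 = 50 kWh, leaving 90.
Highest output per kWh first: Line 3 21 > Line 12 14 > Line 17 13 > Line 2 7 > Line 1 5.
Give Line 3 75 more to hit its cap of 90 ; 15 left.
Give Line 12 10 more to hit its cap of 25 ; 5 left.
Line 17: +5 (room for 15) → 5. Pool exhausted.
Total = 13×5 + 5×15 + 14×25 + 21×90 + 7×5 = 2415.

2415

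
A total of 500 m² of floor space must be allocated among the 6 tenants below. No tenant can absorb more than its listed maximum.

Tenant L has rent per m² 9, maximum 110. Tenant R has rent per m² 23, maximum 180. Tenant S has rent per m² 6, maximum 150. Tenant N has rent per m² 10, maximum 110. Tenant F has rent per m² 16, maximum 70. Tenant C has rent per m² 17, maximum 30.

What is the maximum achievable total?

Order the tenants by rent per m²: Tenant R 23 > Tenant C 17 > Tenant F 16 > Tenant N 10 > Tenant L 9 > Tenant S 6.
Give Tenant R 180 to hit its cap of 180 → 320 left.
Give Tenant C 30 to hit its cap of 30 → 290 left.
Give Tenant F 70 to hit its cap of 70 → 220 left.
Give Tenant N 110 to hit its cap of 110 → 110 left.
Give Tenant L 110 to hit its cap of 110 → 0 left.
Total = 9×110 + 23×180 + 10×110 + 16×70 + 17×30 = 7860.

7860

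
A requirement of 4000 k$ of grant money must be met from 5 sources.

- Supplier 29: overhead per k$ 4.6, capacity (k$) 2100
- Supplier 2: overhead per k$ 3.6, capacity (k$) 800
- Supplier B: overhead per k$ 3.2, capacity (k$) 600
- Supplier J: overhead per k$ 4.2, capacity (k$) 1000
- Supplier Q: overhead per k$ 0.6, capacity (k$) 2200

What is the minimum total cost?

Cheapest first:
Supplier Q (0.6): use full 2200 — 1800 k$ to go.
Supplier B at 3.2: take all 600 k$ — 1200 still needed.
Supplier 2 (3.6): use full 800 — 400 k$ to go.
Take 400 from Supplier J at 4.2 to finish.
Supplier 29: unused.
Cost = 2200×0.6 + 600×3.2 + 800×3.6 + 400×4.2 = 7800.

7800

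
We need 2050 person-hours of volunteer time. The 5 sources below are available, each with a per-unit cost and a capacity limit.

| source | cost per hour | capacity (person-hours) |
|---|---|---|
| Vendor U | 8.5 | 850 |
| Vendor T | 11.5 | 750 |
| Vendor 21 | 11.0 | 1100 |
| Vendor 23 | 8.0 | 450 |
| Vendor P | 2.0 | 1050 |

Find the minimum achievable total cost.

10375

Fill from the cheapest source first.
Vendor P at 2.0: take all 1050 person-hours ; 1000 still needed.
Take 450 from Vendor 23 at 8.0 ; need 550 more.
Vendor U (8.5): take the remaining 550 ; done.
Vendor 21, Vendor T: unused.
Cost = 1050×2.0 + 450×8.0 + 550×8.5 = 10375.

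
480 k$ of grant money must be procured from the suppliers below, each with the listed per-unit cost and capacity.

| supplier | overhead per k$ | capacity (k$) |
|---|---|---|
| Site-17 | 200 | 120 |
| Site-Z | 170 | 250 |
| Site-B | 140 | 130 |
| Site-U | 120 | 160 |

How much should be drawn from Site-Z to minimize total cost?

Cheapest first:
Site-U at 120: take all 160 k$ — 320 still needed.
Site-B at 140: take all 130 k$ — 190 still needed.
Take 190 from Site-Z at 170 to finish.
Site-17: unused.

190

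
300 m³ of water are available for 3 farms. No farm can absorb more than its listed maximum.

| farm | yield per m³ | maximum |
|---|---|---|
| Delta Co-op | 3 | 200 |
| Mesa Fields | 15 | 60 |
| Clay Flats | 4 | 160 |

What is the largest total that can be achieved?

Rank by yield per m³: Mesa Fields 15 > Clay Flats 4 > Delta Co-op 3.
Give Mesa Fields 60 to hit its cap of 60 ; 240 left.
Give Clay Flats 160 to hit its cap of 160 ; 80 left.
Delta Co-op: +80 (room for 200) → 80. Pool exhausted.
Total = 3×80 + 15×60 + 4×160 = 1780.

1780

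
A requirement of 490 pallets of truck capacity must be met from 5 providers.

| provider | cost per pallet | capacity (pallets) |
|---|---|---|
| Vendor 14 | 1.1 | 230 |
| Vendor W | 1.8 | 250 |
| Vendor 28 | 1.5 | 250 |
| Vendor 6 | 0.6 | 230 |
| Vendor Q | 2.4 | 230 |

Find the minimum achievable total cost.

436

Fill from the cheapest provider first.
Take 230 from Vendor 6 at 0.6 — need 260 more.
Vendor 14 at 1.1: take all 230 pallets — 30 still needed.
Take 30 from Vendor 28 at 1.5 to finish.
Vendor W, Vendor Q: unused.
Cost = 230×0.6 + 230×1.1 + 30×1.5 = 436.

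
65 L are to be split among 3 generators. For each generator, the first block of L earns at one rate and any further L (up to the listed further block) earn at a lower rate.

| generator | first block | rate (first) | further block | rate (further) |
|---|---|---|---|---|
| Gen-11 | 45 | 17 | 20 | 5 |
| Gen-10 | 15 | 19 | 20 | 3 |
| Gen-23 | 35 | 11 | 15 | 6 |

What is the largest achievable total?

Treat each block as its own option and order by rate: Gen-10/tier1 19 > Gen-11/tier1 17 > Gen-23/tier1 11 > Gen-23/tier2 6 > Gen-11/tier2 5 > Gen-10/tier2 3.
Gen-10/tier1 (19): +15 → 50 left.
Gen-11/tier1 (17): +45 → 5 left.
Gen-23 tier1 at 11: only 5 left, fill 5.
Total = 19×15 + 17×45 + 11×5 = 1105.

1105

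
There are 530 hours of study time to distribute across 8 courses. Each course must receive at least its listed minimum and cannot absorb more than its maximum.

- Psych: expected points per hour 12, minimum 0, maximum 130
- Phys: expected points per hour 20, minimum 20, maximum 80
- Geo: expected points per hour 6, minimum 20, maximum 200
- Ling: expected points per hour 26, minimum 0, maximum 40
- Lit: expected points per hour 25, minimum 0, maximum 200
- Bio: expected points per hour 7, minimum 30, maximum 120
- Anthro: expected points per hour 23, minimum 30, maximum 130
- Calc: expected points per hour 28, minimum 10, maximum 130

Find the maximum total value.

12480

Meeting every minimum uses 0+20+20+0+0+30+30+10 = 110 hours, leaving 420.
Highest expected points per hour first: Calc 28 > Ling 26 > Lit 25 > Anthro 23 > Phys 20 > Psych 12 > Bio 7 > Geo 6.
Give Calc 120 more to hit its cap of 130 ; 300 left.
Ling: +40 to 40 (cap) ; 260 left.
Give Lit 200 more to hit its cap of 200 ; 60 left.
Anthro has room for 100 more but only 60 remain, so it gets 90.
Total = 20×20 + 6×20 + 26×40 + 25×200 + 7×30 + 23×90 + 28×130 = 12480.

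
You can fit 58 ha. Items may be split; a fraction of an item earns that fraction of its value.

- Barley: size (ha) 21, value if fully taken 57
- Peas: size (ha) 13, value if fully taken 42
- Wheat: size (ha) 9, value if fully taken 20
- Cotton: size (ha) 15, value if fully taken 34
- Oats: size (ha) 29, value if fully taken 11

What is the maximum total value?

153

Best value per unit of size first: Peas 42/13≈3.23, Barley 57/21≈2.71, Cotton 34/15≈2.27, Wheat 20/9≈2.22, Oats 11/29≈0.379.
Take all of Peas (13 ha, value 42) → 45 ha left.
Barley: take in full, 21 ha for value 57 → 24 left.
Take all of Cotton (15 ha, value 34) → 9 ha left.
Take all of Wheat (9 ha, value 20) → 0 ha left.
Total value = 153.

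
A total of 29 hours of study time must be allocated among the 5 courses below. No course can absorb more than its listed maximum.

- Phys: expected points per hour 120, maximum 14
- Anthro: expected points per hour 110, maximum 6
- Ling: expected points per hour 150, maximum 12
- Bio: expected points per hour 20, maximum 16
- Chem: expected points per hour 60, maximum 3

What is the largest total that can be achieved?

Highest expected points per hour first: Ling 150 > Phys 120 > Anthro 110 > Chem 60 > Bio 20.
Give Ling 12 to hit its cap of 12 → 17 left.
Give Phys 14 to hit its cap of 14 → 3 left.
Only 3 left; Anthro takes them to reach 3.
Total = 120×14 + 110×3 + 150×12 = 3810.

3810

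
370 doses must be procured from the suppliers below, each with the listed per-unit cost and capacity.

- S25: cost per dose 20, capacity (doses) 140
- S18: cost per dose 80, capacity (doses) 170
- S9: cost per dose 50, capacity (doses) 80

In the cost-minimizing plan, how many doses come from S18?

150

Fill from the cheapest supplier first.
S25 (20): use full 140 — 230 doses to go.
Take 80 from S9 at 50 — need 150 more.
S18 at 80: take 150 of its 170 — requirement met.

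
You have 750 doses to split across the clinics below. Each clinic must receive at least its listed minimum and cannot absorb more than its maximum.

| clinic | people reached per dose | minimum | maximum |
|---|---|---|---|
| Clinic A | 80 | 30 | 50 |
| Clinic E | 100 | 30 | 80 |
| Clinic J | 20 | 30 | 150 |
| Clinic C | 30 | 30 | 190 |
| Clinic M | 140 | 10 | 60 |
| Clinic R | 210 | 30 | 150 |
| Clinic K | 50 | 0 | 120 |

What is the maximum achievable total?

65600

Meeting every minimum uses 30+30+30+30+10+30+0 = 160 doses, leaving 590.
Highest people reached per dose first: Clinic R 210 > Clinic M 140 > Clinic E 100 > Clinic A 80 > Clinic K 50 > Clinic C 30 > Clinic J 20.
Clinic R: +120 to 150 (cap) — 470 left.
Give Clinic M 50 more to hit its cap of 60 — 420 left.
Clinic E: +50 to 80 (cap) — 370 left.
Give Clinic A 20 more to hit its cap of 50 — 350 left.
Clinic K: +120 to 120 (cap) — 230 left.
Clinic C takes 160 more to reach its cap of 190 — 70 left.
Clinic J has room for 120 more but only 70 remain, so it gets 100.
Total = 80×50 + 100×80 + 20×100 + 30×190 + 140×60 + 210×150 + 50×120 = 65600.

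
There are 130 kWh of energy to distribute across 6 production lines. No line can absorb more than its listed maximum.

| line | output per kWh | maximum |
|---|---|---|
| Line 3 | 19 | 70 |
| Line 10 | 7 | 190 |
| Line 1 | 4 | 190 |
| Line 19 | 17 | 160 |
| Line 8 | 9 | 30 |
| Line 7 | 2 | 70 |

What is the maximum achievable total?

2350

Order the production lines by output per kWh: Line 3 19 > Line 19 17 > Line 8 9 > Line 10 7 > Line 1 4 > Line 7 2.
Line 3: +70 to 70 (cap) ; 60 left.
Only 60 left; Line 19 takes them to reach 60.
Total = 19×70 + 17×60 = 2350.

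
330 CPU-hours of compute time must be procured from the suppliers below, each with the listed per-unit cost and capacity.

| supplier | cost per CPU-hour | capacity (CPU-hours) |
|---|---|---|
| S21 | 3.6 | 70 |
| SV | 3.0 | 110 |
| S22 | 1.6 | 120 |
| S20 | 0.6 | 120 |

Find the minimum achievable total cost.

Fill from the cheapest supplier first.
S20 (0.6): use full 120 — 210 CPU-hours to go.
S22 at 1.6: take all 120 CPU-hours — 90 still needed.
Take 90 from SV at 3.0 to finish.
S21: unused.
Cost = 120×0.6 + 120×1.6 + 90×3.0 = 534.

534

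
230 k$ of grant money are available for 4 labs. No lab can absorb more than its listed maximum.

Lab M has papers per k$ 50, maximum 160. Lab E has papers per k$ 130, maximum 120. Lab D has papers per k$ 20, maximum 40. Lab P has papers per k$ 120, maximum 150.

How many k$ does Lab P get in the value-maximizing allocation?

Order the labs by papers per k$: Lab E 130 > Lab P 120 > Lab M 50 > Lab D 20.
Lab E takes 120 to reach its cap of 120 — 110 left.
Lab P: +110 (room for 150) → 110. Pool exhausted.

110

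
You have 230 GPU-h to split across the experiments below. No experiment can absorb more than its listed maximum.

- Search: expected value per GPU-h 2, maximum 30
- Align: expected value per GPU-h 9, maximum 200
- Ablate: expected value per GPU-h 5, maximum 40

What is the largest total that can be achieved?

Highest expected value per GPU-h first: Align 9 > Ablate 5 > Search 2.
Align takes 200 to reach its cap of 200 — 30 left.
Ablate: +30 (room for 40) → 30. Pool exhausted.
Total = 9×200 + 5×30 = 1950.

1950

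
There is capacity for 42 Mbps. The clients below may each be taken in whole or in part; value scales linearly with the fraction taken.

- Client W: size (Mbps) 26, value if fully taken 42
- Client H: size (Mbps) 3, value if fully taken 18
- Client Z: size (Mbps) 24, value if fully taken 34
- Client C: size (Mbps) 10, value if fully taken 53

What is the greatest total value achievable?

Best value per unit of size first: Client H 18/3≈6, Client C 53/10≈5.3, Client W 42/26≈1.62, Client Z 34/24≈1.42.
Client H: take in full, 3 Mbps for value 18 ; 39 left.
Take all of Client C (10 Mbps, value 53) ; 29 Mbps left.
All 26 Mbps of Client W fit (value 42) ; 3 remain.
Only 3 Mbps remain; take 3/24 of Client Z for value 34×3/24 = 4.25.
Total value = 117.25.

117.25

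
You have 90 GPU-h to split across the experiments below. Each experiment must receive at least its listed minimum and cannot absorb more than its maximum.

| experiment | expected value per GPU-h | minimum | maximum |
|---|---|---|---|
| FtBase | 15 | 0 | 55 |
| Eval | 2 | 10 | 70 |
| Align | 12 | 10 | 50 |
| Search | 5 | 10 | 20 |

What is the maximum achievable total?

1075

Meeting every minimum uses 0+10+10+10 = 30 GPU-h, leaving 60.
Highest expected value per GPU-h first: FtBase 15 > Align 12 > Search 5 > Eval 2.
Give FtBase 55 more to hit its cap of 55 — 5 left.
Align: +5 (room for 40) → 15. Pool exhausted.
Total = 15×55 + 2×10 + 12×15 + 5×10 = 1075.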